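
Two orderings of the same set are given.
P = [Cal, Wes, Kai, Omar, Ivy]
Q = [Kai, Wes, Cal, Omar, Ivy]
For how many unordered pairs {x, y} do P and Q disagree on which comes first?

Assign each item its position (1..5) in the first ordering, then rewrite the second ordering as that position sequence:
positions: Cal→1, Wes→2, Kai→3, Omar→4, Ivy→5
second ordering as positions: [3, 2, 1, 4, 5]
Discordant pairs = inversions in this position sequence.
3: 2, 1 → 2
2: 1 → 1
1: 0
4: 0
5: 0
Total: 2 + 1 + 0 + 0 + 0 = 3

There are 3 disagreeing pairs.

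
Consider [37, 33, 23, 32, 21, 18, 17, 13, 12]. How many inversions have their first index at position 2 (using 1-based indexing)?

7 such elements

The element at index 2 is 33.
Elements after it: 23, 32, 21, 18, 17, 13, 12
Those smaller than 33: 23, 32, 21, 18, 17, 13, 12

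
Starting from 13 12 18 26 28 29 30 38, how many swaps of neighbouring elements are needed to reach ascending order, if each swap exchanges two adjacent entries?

The minimum number of adjacent swaps to sort an array equals its inversion count, since every such swap removes exactly one inversion.
Count inversions — for each element, later elements that are smaller:
13: 12 → 1
12: none → 0
18: none → 0
26: none → 0
28: none → 0
29: none → 0
30: none → 0
38: none → 0
Total inversions: 1 + 0 + 0 + 0 + 0 + 0 + 0 + 0 = 1

1 adjacent swap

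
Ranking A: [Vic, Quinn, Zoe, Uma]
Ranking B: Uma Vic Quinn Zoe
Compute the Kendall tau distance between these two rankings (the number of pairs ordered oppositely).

3

Assign each item its position (1..4) in the first ordering, then rewrite the second ordering as that position sequence:
positions: Vic→1, Quinn→2, Zoe→3, Uma→4
second ordering as positions: [4, 1, 2, 3]
Discordant pairs = inversions in this position sequence.
4: 1, 2, 3 → 3
1: 0
2: 0
3: 0
Total: 3 + 0 + 0 + 0 = 3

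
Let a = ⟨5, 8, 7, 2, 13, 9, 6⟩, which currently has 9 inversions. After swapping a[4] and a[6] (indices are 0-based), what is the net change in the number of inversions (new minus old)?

-3

Positions 4 and 6 hold 13 and 6; after swapping, the array is [5, 8, 7, 2, 6, 9, 13].
Count, for each position, how many later elements it exceeds:
5: 1
8: 3
7: 2
2: 0
6: 0
9: 0
13: 0
Sum: 1 + 3 + 2 + 0 + 0 + 0 + 0 = 6
Change: 6 − 9 = -3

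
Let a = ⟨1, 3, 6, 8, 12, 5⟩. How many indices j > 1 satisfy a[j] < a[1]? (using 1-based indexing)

The element at index 1 is 1.
Elements after it: 3, 6, 8, 12, 5
None of them are smaller than 1.

0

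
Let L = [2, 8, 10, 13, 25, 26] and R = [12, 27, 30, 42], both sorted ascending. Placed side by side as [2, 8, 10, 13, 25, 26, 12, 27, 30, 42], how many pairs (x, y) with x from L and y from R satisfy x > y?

For each element r of the right run, count left-run elements greater than r:
r = 12: 13, 25, 26 → 3
r = 27: none → 0
r = 30: none → 0
r = 42: none → 0
Cross-inversions: 3 + 0 + 0 + 0 = 3

3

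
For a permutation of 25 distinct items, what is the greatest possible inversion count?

A reversed (strictly descending) arrangement makes every pair an inversion, giving C(25, 2) inversions.
C(25, 2) = 25·24/2 = 300

Inversions: 300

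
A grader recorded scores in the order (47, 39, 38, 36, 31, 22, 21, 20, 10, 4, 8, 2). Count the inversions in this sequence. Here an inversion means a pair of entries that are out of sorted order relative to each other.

Element-by-element contributions:
47 → 39, 38, 36, 31, 22, 21, 20, 10, 4, 8, 2 → 11
39 → 38, 36, 31, 22, 21, 20, 10, 4, 8, 2 → 10
38 → 36, 31, 22, 21, 20, 10, 4, 8, 2 → 9
36 → 31, 22, 21, 20, 10, 4, 8, 2 → 8
31 → 22, 21, 20, 10, 4, 8, 2 → 7
22 → 21, 20, 10, 4, 8, 2 → 6
21 → 20, 10, 4, 8, 2 → 5
20 → 10, 4, 8, 2 → 4
10 → 4, 8, 2 → 3
4 → 2 → 1
8 → 2 → 1
2 → none → 0
Sum: 11 + 10 + 9 + 8 + 7 + 6 + 5 + 4 + 3 + 1 + 1 + 0 = 65

65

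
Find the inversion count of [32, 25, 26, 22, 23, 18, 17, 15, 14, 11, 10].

Sweep left to right; for each value list the smaller values that follow it:
32 → 25, 26, 22, 23, 18, 17, 15, 14, 11, 10 → 10
25 → 22, 23, 18, 17, 15, 14, 11, 10 → 8
26 → 22, 23, 18, 17, 15, 14, 11, 10 → 8
22 → 18, 17, 15, 14, 11, 10 → 6
23 → 18, 17, 15, 14, 11, 10 → 6
18 → 17, 15, 14, 11, 10 → 5
17 → 15, 14, 11, 10 → 4
15 → 14, 11, 10 → 3
14 → 11, 10 → 2
11 → 10 → 1
10 → none → 0
Sum: 10 + 8 + 8 + 6 + 6 + 5 + 4 + 3 + 2 + 1 + 0 = 53

53 out-of-order pairs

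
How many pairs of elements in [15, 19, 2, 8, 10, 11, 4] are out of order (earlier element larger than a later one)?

13

Element-by-element contributions:
15: 5
19: 5
2: 0
8: 1
10: 1
11: 1
4: 0
Sum: 5 + 5 + 0 + 1 + 1 + 1 + 0 = 13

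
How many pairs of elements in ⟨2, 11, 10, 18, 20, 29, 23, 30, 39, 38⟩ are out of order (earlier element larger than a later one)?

Out-of-order pairs: 3

Sweep left to right; for each value list the smaller values that follow it:
2: 0
11: 1
10: 0
18: 0
20: 0
29: 1
23: 0
30: 0
39: 1
38: 0
Sum: 0 + 1 + 0 + 0 + 0 + 1 + 0 + 0 + 1 + 0 = 3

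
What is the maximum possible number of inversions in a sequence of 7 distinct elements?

21 inversions

The maximum occurs when the array is in strictly decreasing order: every one of the C(7, 2) pairs is inverted.
C(7, 2) = 7·6/2 = 21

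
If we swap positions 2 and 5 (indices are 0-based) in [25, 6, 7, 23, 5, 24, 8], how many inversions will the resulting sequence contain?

Positions 2 and 5 hold 7 and 24; after swapping, the array is [25, 6, 24, 23, 5, 7, 8].
Sweep left to right; for each value list the smaller values that follow it:
25 → 6, 24, 23, 5, 7, 8 → 6
6 → 5 → 1
24 → 23, 5, 7, 8 → 4
23 → 5, 7, 8 → 3
5 → none → 0
7 → none → 0
8 → none → 0
Sum: 6 + 1 + 4 + 3 + 0 + 0 + 0 = 14

Inversions: 14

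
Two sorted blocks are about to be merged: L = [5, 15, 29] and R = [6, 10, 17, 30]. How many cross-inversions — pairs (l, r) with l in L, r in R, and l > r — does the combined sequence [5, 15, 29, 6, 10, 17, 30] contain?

5 cross-inversions

Take each right-half value and tally the left-half values above it:
r = 6: 15, 29 → 2
r = 10: 15, 29 → 2
r = 17: 29 → 1
r = 30: none → 0
Cross-inversions: 2 + 2 + 1 + 0 = 5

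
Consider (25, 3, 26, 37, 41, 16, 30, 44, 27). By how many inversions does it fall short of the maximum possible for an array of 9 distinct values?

Maximum inversions for 9 distinct elements is C(9, 2) = 9·8/2 = 36.
Current inversions — for each element, count later smaller elements:
25: 2
3: 0
26: 1
37: 3
41: 3
16: 0
30: 1
44: 1
27: 0
Current total: 2 + 0 + 1 + 3 + 3 + 0 + 1 + 1 + 0 = 11
Shortfall: 36 − 11 = 25

25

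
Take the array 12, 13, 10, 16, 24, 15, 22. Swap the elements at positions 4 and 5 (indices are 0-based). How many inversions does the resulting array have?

4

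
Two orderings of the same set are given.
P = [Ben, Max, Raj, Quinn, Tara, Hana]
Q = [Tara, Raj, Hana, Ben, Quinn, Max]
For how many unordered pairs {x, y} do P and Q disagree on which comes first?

Assign each item its position (1..6) in the first ordering, then rewrite the second ordering as that position sequence:
positions: Ben→1, Max→2, Raj→3, Quinn→4, Tara→5, Hana→6
second ordering as positions: [5, 3, 6, 1, 4, 2]
Discordant pairs = inversions in this position sequence.
5: 3, 1, 4, 2 → 4
3: 1, 2 → 2
6: 1, 4, 2 → 3
1: 0
4: 2 → 1
2: 0
Total: 4 + 2 + 3 + 0 + 1 + 0 = 10

10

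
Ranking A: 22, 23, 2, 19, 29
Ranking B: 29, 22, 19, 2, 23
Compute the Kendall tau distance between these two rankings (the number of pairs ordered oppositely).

7

Assign each item its position (1..5) in the first ordering, then rewrite the second ordering as that position sequence:
positions: 22→1, 23→2, 2→3, 19→4, 29→5
second ordering as positions: [5, 1, 4, 3, 2]
Discordant pairs = inversions in this position sequence.
5: 1, 4, 3, 2 → 4
1: 0
4: 3, 2 → 2
3: 2 → 1
2: 0
Total: 4 + 0 + 2 + 1 + 0 = 7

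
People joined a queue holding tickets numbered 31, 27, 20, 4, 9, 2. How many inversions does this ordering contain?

Inversions: 14

Element-by-element contributions:
31 → 27, 20, 4, 9, 2 → 5
27 → 20, 4, 9, 2 → 4
20 → 4, 9, 2 → 3
4 → 2 → 1
9 → 2 → 1
2 → none → 0
Sum: 5 + 4 + 3 + 1 + 1 + 0 = 14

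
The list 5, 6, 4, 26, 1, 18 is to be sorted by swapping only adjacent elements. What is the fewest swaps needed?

7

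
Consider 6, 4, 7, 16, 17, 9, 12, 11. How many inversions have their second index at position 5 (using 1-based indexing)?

0 such elements

The element at index 5 is 17.
Elements before it: 6, 4, 7, 16
None of them are larger than 17.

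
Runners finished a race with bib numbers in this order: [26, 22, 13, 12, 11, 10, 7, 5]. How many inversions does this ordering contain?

28

For each element, count later entries that are smaller:
26 → 22, 13, 12, 11, 10, 7, 5 → 7
22 → 13, 12, 11, 10, 7, 5 → 6
13 → 12, 11, 10, 7, 5 → 5
12 → 11, 10, 7, 5 → 4
11 → 10, 7, 5 → 3
10 → 7, 5 → 2
7 → 5 → 1
5 → none → 0
Sum: 7 + 6 + 5 + 4 + 3 + 2 + 1 + 0 = 28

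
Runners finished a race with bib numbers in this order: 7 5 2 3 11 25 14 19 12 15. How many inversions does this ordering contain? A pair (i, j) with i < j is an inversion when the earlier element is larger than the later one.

Count, for each position, how many later elements it exceeds:
7 → 5, 2, 3 → 3
5 → 2, 3 → 2
2 → none → 0
3 → none → 0
11 → none → 0
25 → 14, 19, 12, 15 → 4
14 → 12 → 1
19 → 12, 15 → 2
12 → none → 0
15 → none → 0
Sum: 3 + 2 + 0 + 0 + 0 + 4 + 1 + 2 + 0 + 0 = 12

There are 12 inversions.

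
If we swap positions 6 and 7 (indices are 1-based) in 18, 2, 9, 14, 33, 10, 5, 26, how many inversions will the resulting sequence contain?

Inversions: 11

Positions 6 and 7 hold 10 and 5; after swapping, the array is [18, 2, 9, 14, 33, 5, 10, 26].
Element-by-element contributions:
18: 5
2: 0
9: 1
14: 2
33: 3
5: 0
10: 0
26: 0
Sum: 5 + 0 + 1 + 2 + 3 + 0 + 0 + 0 = 11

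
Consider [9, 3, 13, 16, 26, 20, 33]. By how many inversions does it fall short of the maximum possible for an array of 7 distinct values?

Maximum inversions for 7 distinct elements is C(7, 2) = 7·6/2 = 21.
Current inversions — for each element, count later smaller elements:
9: 1
3: 0
13: 0
16: 0
26: 1
20: 0
33: 0
Current total: 1 + 0 + 0 + 0 + 1 + 0 + 0 = 2
Shortfall: 21 − 2 = 19

19 inversions short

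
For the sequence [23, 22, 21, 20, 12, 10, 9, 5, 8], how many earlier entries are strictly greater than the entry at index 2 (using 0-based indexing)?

2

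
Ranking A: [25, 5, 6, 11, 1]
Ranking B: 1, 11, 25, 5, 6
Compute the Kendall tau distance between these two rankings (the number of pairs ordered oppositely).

7 discordant pairs

Assign each item its position (1..5) in the first ordering, then rewrite the second ordering as that position sequence:
positions: 25→1, 5→2, 6→3, 11→4, 1→5
second ordering as positions: [5, 4, 1, 2, 3]
Discordant pairs = inversions in this position sequence.
5: 4, 1, 2, 3 → 4
4: 1, 2, 3 → 3
1: 0
2: 0
3: 0
Total: 4 + 3 + 0 + 0 + 0 = 7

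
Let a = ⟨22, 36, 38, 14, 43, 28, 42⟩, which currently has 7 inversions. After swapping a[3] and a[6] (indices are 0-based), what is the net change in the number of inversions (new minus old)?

Positions 3 and 6 hold 14 and 42; after swapping, the array is [22, 36, 38, 42, 43, 28, 14].
Count, for each position, how many later elements it exceeds:
22 → 14 → 1
36 → 28, 14 → 2
38 → 28, 14 → 2
42 → 28, 14 → 2
43 → 28, 14 → 2
28 → 14 → 1
14 → none → 0
Sum: 1 + 2 + 2 + 2 + 2 + 1 + 0 = 10
Change: 10 − 7 = +3

+3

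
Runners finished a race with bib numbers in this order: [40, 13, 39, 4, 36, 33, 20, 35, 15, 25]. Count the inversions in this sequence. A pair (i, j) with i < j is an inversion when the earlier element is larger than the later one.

Element-by-element contributions:
40: 9
13: 1
39: 7
4: 0
36: 5
33: 3
20: 1
35: 2
15: 0
25: 0
Sum: 9 + 1 + 7 + 0 + 5 + 3 + 1 + 2 + 0 + 0 = 28

There are 28 out-of-order pairs.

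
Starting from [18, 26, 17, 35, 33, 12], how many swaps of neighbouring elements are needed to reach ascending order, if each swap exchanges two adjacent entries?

Minimum adjacent swaps = number of inversions (each swap of adjacent out-of-order elements removes one inversion and no swap can remove more).
Count inversions — for each element, later elements that are smaller:
18: 17, 12 → 2
26: 17, 12 → 2
17: 12 → 1
35: 33, 12 → 2
33: 12 → 1
12: none → 0
Total inversions: 2 + 2 + 1 + 2 + 1 + 0 = 8

Adjacent swaps: 8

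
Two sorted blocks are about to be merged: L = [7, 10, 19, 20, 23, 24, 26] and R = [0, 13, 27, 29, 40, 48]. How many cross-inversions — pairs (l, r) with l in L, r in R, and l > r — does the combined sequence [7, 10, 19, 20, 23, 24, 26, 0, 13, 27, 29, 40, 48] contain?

Count, for every r in R, how many entries of L exceed r:
r = 0: 7, 10, 19, 20, 23, 24, 26 → 7
r = 13: 19, 20, 23, 24, 26 → 5
r = 27: none → 0
r = 29: none → 0
r = 40: none → 0
r = 48: none → 0
Cross-inversions: 7 + 5 + 0 + 0 + 0 + 0 = 12

12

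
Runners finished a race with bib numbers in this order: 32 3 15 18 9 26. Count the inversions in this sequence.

7 out-of-order pairs

Sweep left to right; for each value list the smaller values that follow it:
32: 5
3: 0
15: 1
18: 1
9: 0
26: 0
Sum: 5 + 0 + 1 + 1 + 0 + 0 = 7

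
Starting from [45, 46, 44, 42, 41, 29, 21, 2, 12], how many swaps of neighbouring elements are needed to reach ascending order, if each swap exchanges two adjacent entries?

The minimum number of adjacent swaps to sort an array equals its inversion count, since every such swap removes exactly one inversion.
Count inversions — for each element, later elements that are smaller:
45: 44, 42, 41, 29, 21, 2, 12 → 7
46: 44, 42, 41, 29, 21, 2, 12 → 7
44: 42, 41, 29, 21, 2, 12 → 6
42: 41, 29, 21, 2, 12 → 5
41: 29, 21, 2, 12 → 4
29: 21, 2, 12 → 3
21: 2, 12 → 2
2: none → 0
12: none → 0
Total inversions: 7 + 7 + 6 + 5 + 4 + 3 + 2 + 0 + 0 = 34

There are 34 swaps.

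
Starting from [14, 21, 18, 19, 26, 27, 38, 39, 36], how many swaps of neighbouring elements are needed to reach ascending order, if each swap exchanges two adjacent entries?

There are 4 swaps.

The minimum number of adjacent swaps to sort an array equals its inversion count, since every such swap removes exactly one inversion.
Count inversions — for each element, later elements that are smaller:
14: none → 0
21: 18, 19 → 2
18: none → 0
19: none → 0
26: none → 0
27: none → 0
38: 36 → 1
39: 36 → 1
36: none → 0
Total inversions: 0 + 2 + 0 + 0 + 0 + 0 + 1 + 1 + 0 = 4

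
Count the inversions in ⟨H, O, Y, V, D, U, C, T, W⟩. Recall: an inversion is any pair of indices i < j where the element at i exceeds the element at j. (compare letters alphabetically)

17 inversions

Count, for each position, how many later elements it exceeds:
H → D, C → 2
O → D, C → 2
Y → V, D, U, C, T, W → 6
V → D, U, C, T → 4
D → C → 1
U → C, T → 2
C → none → 0
T → none → 0
W → none → 0
Sum: 2 + 2 + 6 + 4 + 1 + 2 + 0 + 0 + 0 = 17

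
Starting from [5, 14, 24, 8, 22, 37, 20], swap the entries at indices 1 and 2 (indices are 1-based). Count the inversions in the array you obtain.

Positions 1 and 2 hold 5 and 14; after swapping, the array is [14, 5, 24, 8, 22, 37, 20].
Count, for each position, how many later elements it exceeds:
14: 2
5: 0
24: 3
8: 0
22: 1
37: 1
20: 0
Sum: 2 + 0 + 3 + 0 + 1 + 1 + 0 = 7

There are 7 inversions.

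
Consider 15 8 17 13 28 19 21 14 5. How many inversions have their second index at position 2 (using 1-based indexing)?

1 such element

The element at index 2 is 8.
Elements before it: 15
Those larger than 8: 15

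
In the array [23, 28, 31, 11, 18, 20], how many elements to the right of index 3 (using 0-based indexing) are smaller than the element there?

The element at index 3 is 11.
Elements after it: 18, 20
None of them are smaller than 11.

0 such elements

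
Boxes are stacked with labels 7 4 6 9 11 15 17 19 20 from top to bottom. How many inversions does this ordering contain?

Element-by-element contributions:
7 → 4, 6 → 2
4 → none → 0
6 → none → 0
9 → none → 0
11 → none → 0
15 → none → 0
17 → none → 0
19 → none → 0
20 → none → 0
Sum: 2 + 0 + 0 + 0 + 0 + 0 + 0 + 0 + 0 = 2

2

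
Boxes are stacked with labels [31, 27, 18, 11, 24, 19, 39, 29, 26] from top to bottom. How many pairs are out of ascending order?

17 inversions

For each element, count later entries that are smaller:
31: 7
27: 5
18: 1
11: 0
24: 1
19: 0
39: 2
29: 1
26: 0
Sum: 7 + 5 + 1 + 0 + 1 + 0 + 2 + 1 + 0 = 17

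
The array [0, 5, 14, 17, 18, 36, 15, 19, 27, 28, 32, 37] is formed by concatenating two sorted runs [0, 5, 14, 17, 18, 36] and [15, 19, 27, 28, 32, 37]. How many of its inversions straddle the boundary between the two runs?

7

For each element r of the right run, count left-run elements greater than r:
r = 15: 17, 18, 36 → 3
r = 19: 36 → 1
r = 27: 36 → 1
r = 28: 36 → 1
r = 32: 36 → 1
r = 37: none → 0
Cross-inversions: 3 + 1 + 1 + 1 + 1 + 0 = 7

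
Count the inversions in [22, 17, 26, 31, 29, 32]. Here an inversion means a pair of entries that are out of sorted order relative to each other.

2

Sweep left to right; for each value list the smaller values that follow it:
22: 1
17: 0
26: 0
31: 1
29: 0
32: 0
Sum: 1 + 0 + 0 + 1 + 0 + 0 = 2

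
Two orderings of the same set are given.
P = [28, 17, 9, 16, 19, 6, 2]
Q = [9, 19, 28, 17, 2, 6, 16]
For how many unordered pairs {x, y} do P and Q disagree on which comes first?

Assign each item its position (1..7) in the first ordering, then rewrite the second ordering as that position sequence:
positions: 28→1, 17→2, 9→3, 16→4, 19→5, 6→6, 2→7
second ordering as positions: [3, 5, 1, 2, 7, 6, 4]
Discordant pairs = inversions in this position sequence.
3: 1, 2 → 2
5: 1, 2, 4 → 3
1: 0
2: 0
7: 6, 4 → 2
6: 4 → 1
4: 0
Total: 2 + 3 + 0 + 0 + 2 + 1 + 0 = 8

8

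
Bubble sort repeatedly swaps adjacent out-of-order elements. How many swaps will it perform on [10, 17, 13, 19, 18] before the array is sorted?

Swaps: 2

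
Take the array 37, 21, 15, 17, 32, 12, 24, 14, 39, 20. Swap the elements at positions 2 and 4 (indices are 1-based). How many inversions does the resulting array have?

23 inversions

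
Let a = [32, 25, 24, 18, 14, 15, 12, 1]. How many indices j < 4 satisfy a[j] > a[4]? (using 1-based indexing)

3

The element at index 4 is 18.
Elements before it: 32, 25, 24
Those larger than 18: 32, 25, 24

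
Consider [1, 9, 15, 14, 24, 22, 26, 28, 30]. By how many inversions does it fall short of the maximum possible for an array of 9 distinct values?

34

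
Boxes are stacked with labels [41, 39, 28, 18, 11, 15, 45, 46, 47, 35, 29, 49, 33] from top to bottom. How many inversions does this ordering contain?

32 out-of-order pairs

Count, for each position, how many later elements it exceeds:
41 → 39, 28, 18, 11, 15, 35, 29, 33 → 8
39 → 28, 18, 11, 15, 35, 29, 33 → 7
28 → 18, 11, 15 → 3
18 → 11, 15 → 2
11 → none → 0
15 → none → 0
45 → 35, 29, 33 → 3
46 → 35, 29, 33 → 3
47 → 35, 29, 33 → 3
35 → 29, 33 → 2
29 → none → 0
49 → 33 → 1
33 → none → 0
Sum: 8 + 7 + 3 + 2 + 0 + 0 + 3 + 3 + 3 + 2 + 0 + 1 + 0 = 32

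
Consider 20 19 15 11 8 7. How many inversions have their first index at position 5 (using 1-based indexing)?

1

The element at index 5 is 8.
Elements after it: 7
Those smaller than 8: 7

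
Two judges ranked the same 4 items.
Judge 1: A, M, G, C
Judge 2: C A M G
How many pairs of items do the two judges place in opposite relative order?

3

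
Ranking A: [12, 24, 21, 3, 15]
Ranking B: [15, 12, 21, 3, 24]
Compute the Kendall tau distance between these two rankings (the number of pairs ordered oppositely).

6

Assign each item its position (1..5) in the first ordering, then rewrite the second ordering as that position sequence:
positions: 12→1, 24→2, 21→3, 3→4, 15→5
second ordering as positions: [5, 1, 3, 4, 2]
Discordant pairs = inversions in this position sequence.
5: 1, 3, 4, 2 → 4
1: 0
3: 2 → 1
4: 2 → 1
2: 0
Total: 4 + 0 + 1 + 1 + 0 = 6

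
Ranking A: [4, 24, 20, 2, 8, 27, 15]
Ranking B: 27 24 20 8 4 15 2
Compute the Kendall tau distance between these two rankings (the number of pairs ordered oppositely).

Assign each item its position (1..7) in the first ordering, then rewrite the second ordering as that position sequence:
positions: 4→1, 24→2, 20→3, 2→4, 8→5, 27→6, 15→7
second ordering as positions: [6, 2, 3, 5, 1, 7, 4]
Discordant pairs = inversions in this position sequence.
6: 2, 3, 5, 1, 4 → 5
2: 1 → 1
3: 1 → 1
5: 1, 4 → 2
1: 0
7: 4 → 1
4: 0
Total: 5 + 1 + 1 + 2 + 0 + 1 + 0 = 10

10 discordant pairs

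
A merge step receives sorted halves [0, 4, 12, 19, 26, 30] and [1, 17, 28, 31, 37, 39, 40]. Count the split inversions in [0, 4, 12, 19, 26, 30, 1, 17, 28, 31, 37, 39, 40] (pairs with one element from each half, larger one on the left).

9

Take each right-half value and tally the left-half values above it:
r = 1: 4, 12, 19, 26, 30 → 5
r = 17: 19, 26, 30 → 3
r = 28: 30 → 1
r = 31: none → 0
r = 37: none → 0
r = 39: none → 0
r = 40: none → 0
Cross-inversions: 5 + 3 + 1 + 0 + 0 + 0 + 0 = 9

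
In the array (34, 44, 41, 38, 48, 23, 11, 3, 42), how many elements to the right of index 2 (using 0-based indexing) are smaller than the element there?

4 such elements

The element at index 2 is 41.
Elements after it: 38, 48, 23, 11, 3, 42
Those smaller than 41: 38, 23, 11, 3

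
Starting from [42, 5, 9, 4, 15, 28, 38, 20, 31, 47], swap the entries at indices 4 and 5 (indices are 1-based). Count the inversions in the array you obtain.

Inversions: 14

Positions 4 and 5 hold 4 and 15; after swapping, the array is [42, 5, 9, 15, 4, 28, 38, 20, 31, 47].
Element-by-element contributions:
42 → 5, 9, 15, 4, 28, 38, 20, 31 → 8
5 → 4 → 1
9 → 4 → 1
15 → 4 → 1
4 → none → 0
28 → 20 → 1
38 → 20, 31 → 2
20 → none → 0
31 → none → 0
47 → none → 0
Sum: 8 + 1 + 1 + 1 + 0 + 1 + 2 + 0 + 0 + 0 = 14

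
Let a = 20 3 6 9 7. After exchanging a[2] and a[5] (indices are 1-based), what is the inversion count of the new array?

Positions 2 and 5 hold 3 and 7; after swapping, the array is [20, 7, 6, 9, 3].
Count, for each position, how many later elements it exceeds:
20: 4
7: 2
6: 1
9: 1
3: 0
Sum: 4 + 2 + 1 + 1 + 0 = 8

8 inversions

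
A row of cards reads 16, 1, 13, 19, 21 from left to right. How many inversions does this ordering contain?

Out-of-order index pairs (1-indexed):
(1,2): 16 > 1
(1,3): 16 > 13
That's 2 pairs.

2 inversions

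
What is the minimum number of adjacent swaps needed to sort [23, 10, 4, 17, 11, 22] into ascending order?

7 adjacent swaps

The minimum number of adjacent swaps to sort an array equals its inversion count, since every such swap removes exactly one inversion.
Count inversions — for each element, later elements that are smaller:
23: 10, 4, 17, 11, 22 → 5
10: 4 → 1
4: none → 0
17: 11 → 1
11: none → 0
22: none → 0
Total inversions: 5 + 1 + 0 + 1 + 0 + 0 = 7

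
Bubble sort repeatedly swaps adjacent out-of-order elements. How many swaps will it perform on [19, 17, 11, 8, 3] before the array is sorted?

10 adjacent swaps

Each adjacent swap fixes exactly one inversion, so the minimum swap count equals the number of inversions.
Count inversions — for each element, later elements that are smaller:
19: 17, 11, 8, 3 → 4
17: 11, 8, 3 → 3
11: 8, 3 → 2
8: 3 → 1
3: none → 0
Total inversions: 4 + 3 + 2 + 1 + 0 = 10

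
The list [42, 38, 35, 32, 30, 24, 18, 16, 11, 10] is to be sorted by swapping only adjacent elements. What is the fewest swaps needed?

Each adjacent swap fixes exactly one inversion, so the minimum swap count equals the number of inversions.
Count inversions — for each element, later elements that are smaller:
42: 38, 35, 32, 30, 24, 18, 16, 11, 10 → 9
38: 35, 32, 30, 24, 18, 16, 11, 10 → 8
35: 32, 30, 24, 18, 16, 11, 10 → 7
32: 30, 24, 18, 16, 11, 10 → 6
30: 24, 18, 16, 11, 10 → 5
24: 18, 16, 11, 10 → 4
18: 16, 11, 10 → 3
16: 11, 10 → 2
11: 10 → 1
10: none → 0
Total inversions: 9 + 8 + 7 + 6 + 5 + 4 + 3 + 2 + 1 + 0 = 45

45 swaps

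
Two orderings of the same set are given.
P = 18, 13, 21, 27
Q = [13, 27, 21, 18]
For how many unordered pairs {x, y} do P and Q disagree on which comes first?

Assign each item its position (1..4) in the first ordering, then rewrite the second ordering as that position sequence:
positions: 18→1, 13→2, 21→3, 27→4
second ordering as positions: [2, 4, 3, 1]
Discordant pairs = inversions in this position sequence.
2: 1 → 1
4: 3, 1 → 2
3: 1 → 1
1: 0
Total: 1 + 2 + 1 + 0 = 4

4 disagreeing pairs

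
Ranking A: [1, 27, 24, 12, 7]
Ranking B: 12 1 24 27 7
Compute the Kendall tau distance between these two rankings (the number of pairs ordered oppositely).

There are 4 discordant pairs.

Assign each item its position (1..5) in the first ordering, then rewrite the second ordering as that position sequence:
positions: 1→1, 27→2, 24→3, 12→4, 7→5
second ordering as positions: [4, 1, 3, 2, 5]
Discordant pairs = inversions in this position sequence.
4: 1, 3, 2 → 3
1: 0
3: 2 → 1
2: 0
5: 0
Total: 3 + 0 + 1 + 0 + 0 = 4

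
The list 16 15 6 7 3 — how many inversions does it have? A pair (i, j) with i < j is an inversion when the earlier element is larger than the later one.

9

For each element, count later entries that are smaller:
16: 4
15: 3
6: 1
7: 1
3: 0
Sum: 4 + 3 + 1 + 1 + 0 = 9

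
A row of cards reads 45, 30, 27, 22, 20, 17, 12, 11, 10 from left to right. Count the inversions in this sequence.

36 inversions

Count, for each position, how many later elements it exceeds:
45 → 30, 27, 22, 20, 17, 12, 11, 10 → 8
30 → 27, 22, 20, 17, 12, 11, 10 → 7
27 → 22, 20, 17, 12, 11, 10 → 6
22 → 20, 17, 12, 11, 10 → 5
20 → 17, 12, 11, 10 → 4
17 → 12, 11, 10 → 3
12 → 11, 10 → 2
11 → 10 → 1
10 → none → 0
Sum: 8 + 7 + 6 + 5 + 4 + 3 + 2 + 1 + 0 = 36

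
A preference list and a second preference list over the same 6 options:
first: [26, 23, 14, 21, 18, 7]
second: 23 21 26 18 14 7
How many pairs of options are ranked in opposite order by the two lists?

Assign each item its position (1..6) in the first ordering, then rewrite the second ordering as that position sequence:
positions: 26→1, 23→2, 14→3, 21→4, 18→5, 7→6
second ordering as positions: [2, 4, 1, 5, 3, 6]
Discordant pairs = inversions in this position sequence.
2: 1 → 1
4: 1, 3 → 2
1: 0
5: 3 → 1
3: 0
6: 0
Total: 1 + 2 + 0 + 1 + 0 + 0 = 4

4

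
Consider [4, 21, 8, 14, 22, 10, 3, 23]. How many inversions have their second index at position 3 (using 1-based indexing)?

1 such element

The element at index 3 is 8.
Elements before it: 4, 21
Those larger than 8: 21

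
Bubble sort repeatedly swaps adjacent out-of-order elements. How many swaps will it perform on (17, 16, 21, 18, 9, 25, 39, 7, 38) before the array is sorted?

14 swaps

Each adjacent swap fixes exactly one inversion, so the minimum swap count equals the number of inversions.
Count inversions — for each element, later elements that are smaller:
17: 16, 9, 7 → 3
16: 9, 7 → 2
21: 18, 9, 7 → 3
18: 9, 7 → 2
9: 7 → 1
25: 7 → 1
39: 7, 38 → 2
7: none → 0
38: none → 0
Total inversions: 3 + 2 + 3 + 2 + 1 + 1 + 2 + 0 + 0 = 14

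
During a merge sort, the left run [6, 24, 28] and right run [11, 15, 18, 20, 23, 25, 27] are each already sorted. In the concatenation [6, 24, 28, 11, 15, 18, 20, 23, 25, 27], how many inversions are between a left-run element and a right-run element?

For each element r of the right run, count left-run elements greater than r:
r = 11: 24, 28 → 2
r = 15: 24, 28 → 2
r = 18: 24, 28 → 2
r = 20: 24, 28 → 2
r = 23: 24, 28 → 2
r = 25: 28 → 1
r = 27: 28 → 1
Cross-inversions: 2 + 2 + 2 + 2 + 2 + 1 + 1 = 12

12 split inversions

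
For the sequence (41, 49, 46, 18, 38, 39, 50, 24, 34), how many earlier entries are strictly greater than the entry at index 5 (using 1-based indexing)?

The element at index 5 is 38.
Elements before it: 41, 49, 46, 18
Those larger than 38: 41, 49, 46

3 such elements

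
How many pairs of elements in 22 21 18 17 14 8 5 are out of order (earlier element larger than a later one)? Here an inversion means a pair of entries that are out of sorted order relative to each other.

21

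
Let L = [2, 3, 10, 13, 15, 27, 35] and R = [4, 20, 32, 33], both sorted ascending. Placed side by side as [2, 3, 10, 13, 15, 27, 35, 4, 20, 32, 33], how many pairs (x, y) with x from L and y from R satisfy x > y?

For each element r of the right run, count left-run elements greater than r:
r = 4: 10, 13, 15, 27, 35 → 5
r = 20: 27, 35 → 2
r = 32: 35 → 1
r = 33: 35 → 1
Cross-inversions: 5 + 2 + 1 + 1 = 9

9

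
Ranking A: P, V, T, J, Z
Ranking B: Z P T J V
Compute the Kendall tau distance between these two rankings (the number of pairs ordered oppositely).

6 discordant pairs

Assign each item its position (1..5) in the first ordering, then rewrite the second ordering as that position sequence:
positions: P→1, V→2, T→3, J→4, Z→5
second ordering as positions: [5, 1, 3, 4, 2]
Discordant pairs = inversions in this position sequence.
5: 1, 3, 4, 2 → 4
1: 0
3: 2 → 1
4: 2 → 1
2: 0
Total: 4 + 0 + 1 + 1 + 0 = 6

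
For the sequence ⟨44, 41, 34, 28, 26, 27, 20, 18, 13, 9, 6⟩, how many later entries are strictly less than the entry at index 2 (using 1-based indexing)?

9

The element at index 2 is 41.
Elements after it: 34, 28, 26, 27, 20, 18, 13, 9, 6
Those smaller than 41: 34, 28, 26, 27, 20, 18, 13, 9, 6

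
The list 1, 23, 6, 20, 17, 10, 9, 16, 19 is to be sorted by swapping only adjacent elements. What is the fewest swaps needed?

The minimum number of adjacent swaps to sort an array equals its inversion count, since every such swap removes exactly one inversion.
Count inversions — for each element, later elements that are smaller:
1: none → 0
23: 6, 20, 17, 10, 9, 16, 19 → 7
6: none → 0
20: 17, 10, 9, 16, 19 → 5
17: 10, 9, 16 → 3
10: 9 → 1
9: none → 0
16: none → 0
19: none → 0
Total inversions: 0 + 7 + 0 + 5 + 3 + 1 + 0 + 0 + 0 = 16

16 swaps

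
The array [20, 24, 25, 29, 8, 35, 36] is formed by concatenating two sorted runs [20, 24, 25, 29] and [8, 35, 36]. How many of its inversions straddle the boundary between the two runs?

4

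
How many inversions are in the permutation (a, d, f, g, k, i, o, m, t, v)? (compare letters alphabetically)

2

Sweep left to right; for each value list the smaller values that follow it:
a: 0
d: 0
f: 0
g: 0
k: 1
i: 0
o: 1
m: 0
t: 0
v: 0
Sum: 0 + 0 + 0 + 0 + 1 + 0 + 1 + 0 + 0 + 0 = 2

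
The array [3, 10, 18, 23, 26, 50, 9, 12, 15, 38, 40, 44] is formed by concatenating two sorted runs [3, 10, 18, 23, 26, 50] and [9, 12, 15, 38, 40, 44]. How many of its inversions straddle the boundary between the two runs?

Take each right-half value and tally the left-half values above it:
r = 9: 10, 18, 23, 26, 50 → 5
r = 12: 18, 23, 26, 50 → 4
r = 15: 18, 23, 26, 50 → 4
r = 38: 50 → 1
r = 40: 50 → 1
r = 44: 50 → 1
Cross-inversions: 5 + 4 + 4 + 1 + 1 + 1 = 16

16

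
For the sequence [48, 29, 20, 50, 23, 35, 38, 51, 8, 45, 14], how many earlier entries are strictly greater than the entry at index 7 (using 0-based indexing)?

The element at index 7 is 51.
Elements before it: 48, 29, 20, 50, 23, 35, 38
None of them are larger than 51.

0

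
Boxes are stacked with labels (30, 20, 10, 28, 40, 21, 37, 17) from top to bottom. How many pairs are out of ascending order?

For each element, count later entries that are smaller:
30: 5
20: 2
10: 0
28: 2
40: 3
21: 1
37: 1
17: 0
Sum: 5 + 2 + 0 + 2 + 3 + 1 + 1 + 0 = 14

Inversions: 14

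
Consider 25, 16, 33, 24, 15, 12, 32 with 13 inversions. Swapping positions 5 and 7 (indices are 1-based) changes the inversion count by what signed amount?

+1

Positions 5 and 7 hold 15 and 32; after swapping, the array is [25, 16, 33, 24, 32, 12, 15].
Count, for each position, how many later elements it exceeds:
25 → 16, 24, 12, 15 → 4
16 → 12, 15 → 2
33 → 24, 32, 12, 15 → 4
24 → 12, 15 → 2
32 → 12, 15 → 2
12 → none → 0
15 → none → 0
Sum: 4 + 2 + 4 + 2 + 2 + 0 + 0 = 14
Change: 14 − 13 = +1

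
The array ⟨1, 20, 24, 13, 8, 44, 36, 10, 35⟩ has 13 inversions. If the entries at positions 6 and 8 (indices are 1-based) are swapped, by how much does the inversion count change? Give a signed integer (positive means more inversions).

-3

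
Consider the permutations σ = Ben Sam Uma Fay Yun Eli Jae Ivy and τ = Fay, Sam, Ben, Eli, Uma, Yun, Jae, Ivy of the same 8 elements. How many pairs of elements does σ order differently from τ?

6

Assign each item its position (1..8) in the first ordering, then rewrite the second ordering as that position sequence:
positions: Ben→1, Sam→2, Uma→3, Fay→4, Yun→5, Eli→6, Jae→7, Ivy→8
second ordering as positions: [4, 2, 1, 6, 3, 5, 7, 8]
Discordant pairs = inversions in this position sequence.
4: 2, 1, 3 → 3
2: 1 → 1
1: 0
6: 3, 5 → 2
3: 0
5: 0
7: 0
8: 0
Total: 3 + 1 + 0 + 2 + 0 + 0 + 0 + 0 = 6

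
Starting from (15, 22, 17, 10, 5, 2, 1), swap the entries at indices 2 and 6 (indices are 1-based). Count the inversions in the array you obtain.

Positions 2 and 6 hold 22 and 2; after swapping, the array is [15, 2, 17, 10, 5, 22, 1].
For each element, count later entries that are smaller:
15: 4
2: 1
17: 3
10: 2
5: 1
22: 1
1: 0
Sum: 4 + 1 + 3 + 2 + 1 + 1 + 0 = 12

There are 12 inversions.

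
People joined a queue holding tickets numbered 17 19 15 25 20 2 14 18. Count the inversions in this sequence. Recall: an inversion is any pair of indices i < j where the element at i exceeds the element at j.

Sweep left to right; for each value list the smaller values that follow it:
17: 3
19: 4
15: 2
25: 4
20: 3
2: 0
14: 0
18: 0
Sum: 3 + 4 + 2 + 4 + 3 + 0 + 0 + 0 = 16

Out-of-order pairs: 16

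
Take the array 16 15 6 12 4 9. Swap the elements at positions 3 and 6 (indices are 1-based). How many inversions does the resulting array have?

Positions 3 and 6 hold 6 and 9; after swapping, the array is [16, 15, 9, 12, 4, 6].
Sweep left to right; for each value list the smaller values that follow it:
16 → 15, 9, 12, 4, 6 → 5
15 → 9, 12, 4, 6 → 4
9 → 4, 6 → 2
12 → 4, 6 → 2
4 → none → 0
6 → none → 0
Sum: 5 + 4 + 2 + 2 + 0 + 0 = 13

13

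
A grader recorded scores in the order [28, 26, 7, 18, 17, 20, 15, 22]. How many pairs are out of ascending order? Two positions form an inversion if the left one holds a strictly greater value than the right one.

For each element, count later entries that are smaller:
28 → 26, 7, 18, 17, 20, 15, 22 → 7
26 → 7, 18, 17, 20, 15, 22 → 6
7 → none → 0
18 → 17, 15 → 2
17 → 15 → 1
20 → 15 → 1
15 → none → 0
22 → none → 0
Sum: 7 + 6 + 0 + 2 + 1 + 1 + 0 + 0 = 17

17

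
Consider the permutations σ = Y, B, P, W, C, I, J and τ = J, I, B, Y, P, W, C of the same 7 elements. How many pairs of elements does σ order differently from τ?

12 discordant pairs

Assign each item its position (1..7) in the first ordering, then rewrite the second ordering as that position sequence:
positions: Y→1, B→2, P→3, W→4, C→5, I→6, J→7
second ordering as positions: [7, 6, 2, 1, 3, 4, 5]
Discordant pairs = inversions in this position sequence.
7: 6, 2, 1, 3, 4, 5 → 6
6: 2, 1, 3, 4, 5 → 5
2: 1 → 1
1: 0
3: 0
4: 0
5: 0
Total: 6 + 5 + 1 + 0 + 0 + 0 + 0 = 12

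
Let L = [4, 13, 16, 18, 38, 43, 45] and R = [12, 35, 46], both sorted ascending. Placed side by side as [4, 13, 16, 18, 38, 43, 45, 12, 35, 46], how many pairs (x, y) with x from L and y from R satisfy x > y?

9

For each element r of the right run, count left-run elements greater than r:
r = 12: 13, 16, 18, 38, 43, 45 → 6
r = 35: 38, 43, 45 → 3
r = 46: none → 0
Cross-inversions: 6 + 3 + 0 = 9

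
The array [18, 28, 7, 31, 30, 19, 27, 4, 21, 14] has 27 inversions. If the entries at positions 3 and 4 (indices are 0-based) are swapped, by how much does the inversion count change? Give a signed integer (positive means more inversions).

-1

Positions 3 and 4 hold 31 and 30; after swapping, the array is [18, 28, 7, 30, 31, 19, 27, 4, 21, 14].
Count, for each position, how many later elements it exceeds:
18: 3
28: 6
7: 1
30: 5
31: 5
19: 2
27: 3
4: 0
21: 1
14: 0
Sum: 3 + 6 + 1 + 5 + 5 + 2 + 3 + 0 + 1 + 0 = 26
Change: 26 − 27 = -1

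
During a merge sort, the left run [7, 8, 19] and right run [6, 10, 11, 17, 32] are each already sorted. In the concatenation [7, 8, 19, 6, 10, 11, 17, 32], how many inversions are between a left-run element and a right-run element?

6

Count, for every r in R, how many entries of L exceed r:
r = 6: 7, 8, 19 → 3
r = 10: 19 → 1
r = 11: 19 → 1
r = 17: 19 → 1
r = 32: none → 0
Cross-inversions: 3 + 1 + 1 + 1 + 0 = 6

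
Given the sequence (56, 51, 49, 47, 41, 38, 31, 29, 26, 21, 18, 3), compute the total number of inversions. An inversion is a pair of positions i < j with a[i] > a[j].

There are 66 inversions.

Count, for each position, how many later elements it exceeds:
56 → 51, 49, 47, 41, 38, 31, 29, 26, 21, 18, 3 → 11
51 → 49, 47, 41, 38, 31, 29, 26, 21, 18, 3 → 10
49 → 47, 41, 38, 31, 29, 26, 21, 18, 3 → 9
47 → 41, 38, 31, 29, 26, 21, 18, 3 → 8
41 → 38, 31, 29, 26, 21, 18, 3 → 7
38 → 31, 29, 26, 21, 18, 3 → 6
31 → 29, 26, 21, 18, 3 → 5
29 → 26, 21, 18, 3 → 4
26 → 21, 18, 3 → 3
21 → 18, 3 → 2
18 → 3 → 1
3 → none → 0
Sum: 11 + 10 + 9 + 8 + 7 + 6 + 5 + 4 + 3 + 2 + 1 + 0 = 66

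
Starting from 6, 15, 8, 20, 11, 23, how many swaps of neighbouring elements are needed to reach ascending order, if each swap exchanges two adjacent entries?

The minimum number of adjacent swaps to sort an array equals its inversion count, since every such swap removes exactly one inversion.
Count inversions — for each element, later elements that are smaller:
6: none → 0
15: 8, 11 → 2
8: none → 0
20: 11 → 1
11: none → 0
23: none → 0
Total inversions: 0 + 2 + 0 + 1 + 0 + 0 = 3

There are 3 swaps.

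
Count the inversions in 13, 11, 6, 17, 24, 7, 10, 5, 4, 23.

Element-by-element contributions:
13: 6
11: 5
6: 2
17: 4
24: 5
7: 2
10: 2
5: 1
4: 0
23: 0
Sum: 6 + 5 + 2 + 4 + 5 + 2 + 2 + 1 + 0 + 0 = 27

27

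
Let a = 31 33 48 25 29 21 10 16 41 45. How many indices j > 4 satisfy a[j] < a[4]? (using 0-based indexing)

3 such elements

The element at index 4 is 29.
Elements after it: 21, 10, 16, 41, 45
Those smaller than 29: 21, 10, 16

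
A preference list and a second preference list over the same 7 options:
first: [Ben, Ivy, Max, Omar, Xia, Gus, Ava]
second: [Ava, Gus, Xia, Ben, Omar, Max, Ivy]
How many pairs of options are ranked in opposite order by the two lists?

Pairs: 18

Assign each item its position (1..7) in the first ordering, then rewrite the second ordering as that position sequence:
positions: Ben→1, Ivy→2, Max→3, Omar→4, Xia→5, Gus→6, Ava→7
second ordering as positions: [7, 6, 5, 1, 4, 3, 2]
Discordant pairs = inversions in this position sequence.
7: 6, 5, 1, 4, 3, 2 → 6
6: 5, 1, 4, 3, 2 → 5
5: 1, 4, 3, 2 → 4
1: 0
4: 3, 2 → 2
3: 2 → 1
2: 0
Total: 6 + 5 + 4 + 0 + 2 + 1 + 0 = 18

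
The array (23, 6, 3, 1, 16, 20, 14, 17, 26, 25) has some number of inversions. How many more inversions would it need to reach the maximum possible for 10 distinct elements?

31

Maximum inversions for 10 distinct elements is C(10, 2) = 10·9/2 = 45.
Current inversions — for each element, count later smaller elements:
23: 7
6: 2
3: 1
1: 0
16: 1
20: 2
14: 0
17: 0
26: 1
25: 0
Current total: 7 + 2 + 1 + 0 + 1 + 2 + 0 + 0 + 1 + 0 = 14
Shortfall: 45 − 14 = 31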